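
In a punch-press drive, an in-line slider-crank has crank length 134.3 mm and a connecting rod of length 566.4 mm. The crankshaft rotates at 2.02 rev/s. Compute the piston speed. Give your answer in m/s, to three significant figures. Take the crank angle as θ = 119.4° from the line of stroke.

ω = 2π·2.02 = 12.69 rad/s
For an in-line slider-crank, x = r cosθ + √(L² − r² sin²θ), so v = −rω sinθ·[1 + r cosθ/√(L² − r² sin²θ)].
With r = 0.1343 m, L = 0.5664 m, θ = 119.4°: √(L² − r² sin²θ) = 0.55418 m.
v = −0.1343·12.69·0.87121·[1 + 0.1343·-0.49090/0.55418] = -1.3084 m/s.
|v| = 1.3084 m/s.

1.31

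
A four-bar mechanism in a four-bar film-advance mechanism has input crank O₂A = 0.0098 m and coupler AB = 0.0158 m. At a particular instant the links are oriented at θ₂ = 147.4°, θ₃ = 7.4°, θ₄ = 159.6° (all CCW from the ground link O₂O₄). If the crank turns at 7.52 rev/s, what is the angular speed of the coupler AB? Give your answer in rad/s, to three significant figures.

ω₂ = 47.25 rad/s (from 7.52 rev/s).
Differentiating the loop-closure r₂e^{iθ₂}+r₃e^{iθ₃}=r₁+r₄e^{iθ₄} gives r₂ω₂e^{iθ₂}+r₃ω₃e^{iθ₃}=r₄ω₄e^{iθ₄}.
Eliminating the other unknown: ω₃ = r₂ω₂ sin(θ₄−θ₂) / [r₃ sin(θ₃−θ₄)].
Numerator sine = +0.21132; denominator sine = -0.46639.
Result = 0.0098·47.25·(+0.21132) / (0.0158·(-0.46639)) = -13.279 rad/s; magnitude 13.279 rad/s.

13.3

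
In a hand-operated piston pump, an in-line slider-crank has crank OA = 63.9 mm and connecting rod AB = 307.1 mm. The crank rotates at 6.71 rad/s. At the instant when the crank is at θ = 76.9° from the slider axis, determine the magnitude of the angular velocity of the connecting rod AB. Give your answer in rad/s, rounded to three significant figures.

ω = 6.71 rad/s
The rod makes angle φ with the slider axis where L sinφ = r sinθ; differentiating, L cosφ·φ̇ = r ω cosθ.
L cosφ = √(L² − r² sin²θ) = 0.30073 m.
|ω_rod| = r ω |cosθ| / √(L² − r² sin²θ) = 0.0639·6.71·0.22665/0.30073 = 0.32315 rad/s.

0.323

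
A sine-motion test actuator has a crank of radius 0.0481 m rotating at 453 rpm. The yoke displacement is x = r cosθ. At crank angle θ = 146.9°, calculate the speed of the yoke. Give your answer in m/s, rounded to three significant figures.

ω = 47.44 rad/s (from 453 rpm).
x = r cosθ ⇒ ẋ = −rω sinθ.
|v| = rω|sinθ| = 0.0481·47.44·|sin 146.9°| = 1.2461 m/s.

1.25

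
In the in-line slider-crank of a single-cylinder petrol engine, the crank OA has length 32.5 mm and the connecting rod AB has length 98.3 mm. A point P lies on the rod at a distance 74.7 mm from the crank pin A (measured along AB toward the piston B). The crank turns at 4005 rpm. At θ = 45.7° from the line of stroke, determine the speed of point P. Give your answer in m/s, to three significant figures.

ω = 419.4 rad/s.  Crank-pin speed |V_A| = rω = 13.631 m/s, perpendicular to OA.
Rod angle: sinφ = −(r/L) sinθ ⇒ φ = -13.687°; ω_rod = −rω cosθ/√(L²−r²sin²θ) = -99.675 rad/s.
V_P = V_A + ω_rod × AP, with AP = 0.0747 m along the rod.
Components: V_Px = −rω sinθ − a·ω_rod·sinφ = -11.517 m/s;  V_Py = rω cosθ + a·ω_rod·cosφ = +2.2855 m/s.
|V_P| = √(V_Px² + V_Py²) = 11.742 m/s.

11.7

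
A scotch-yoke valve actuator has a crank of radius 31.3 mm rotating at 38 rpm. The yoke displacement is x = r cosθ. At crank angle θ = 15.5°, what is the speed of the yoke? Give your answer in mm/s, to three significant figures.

33.3

ω = 3.979 rad/s (from 38 rpm).
x = r cosθ ⇒ ẋ = −rω sinθ.
|v| = rω|sinθ| = 0.0313·3.979·|sin 15.5°| = 0.033286 m/s = 33.286 mm/s.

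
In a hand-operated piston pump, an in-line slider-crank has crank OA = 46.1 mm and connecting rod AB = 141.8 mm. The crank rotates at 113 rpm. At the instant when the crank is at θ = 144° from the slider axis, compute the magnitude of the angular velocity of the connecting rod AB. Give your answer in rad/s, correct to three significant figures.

ω = 11.83 rad/s (converted from 113 rpm).
The rod makes angle φ with the slider axis where L sinφ = r sinθ; differentiating, L cosφ·φ̇ = r ω cosθ.
L cosφ = √(L² − r² sin²θ) = 0.13919 m.
|ω_rod| = r ω |cosθ| / √(L² − r² sin²θ) = 0.0461·11.83·0.80902/0.13919 = 3.1708 rad/s.

3.17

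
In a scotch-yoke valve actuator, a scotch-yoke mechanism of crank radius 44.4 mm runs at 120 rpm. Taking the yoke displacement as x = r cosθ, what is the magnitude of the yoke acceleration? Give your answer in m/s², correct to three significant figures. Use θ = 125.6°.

ω = 12.57 rad/s (from 120 rpm).
x = r cosθ ⇒ ẍ = −rω² cosθ (ω constant).
|a| = rω²|cosθ| = 0.0444·(12.57)²·|cos 125.6°| = 4.0815 m/s².

4.08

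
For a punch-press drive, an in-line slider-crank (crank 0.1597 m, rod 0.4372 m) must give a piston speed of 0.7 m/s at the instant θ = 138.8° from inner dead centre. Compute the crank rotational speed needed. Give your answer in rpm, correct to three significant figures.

88.6

For an in-line slider-crank, |v_piston| = rω|sinθ|·[1 + r cosθ/√(L² − r² sin²θ)].
With r = 0.1597 m, L = 0.4372 m, θ = 138.8°: the bracketed kinematic factor |dx/dθ| = 0.075406 m.
ω = v/|dx/dθ| = 0.7/0.075406 = 9.283 rad/s.
N = 60ω/(2π) = 88.646 rpm.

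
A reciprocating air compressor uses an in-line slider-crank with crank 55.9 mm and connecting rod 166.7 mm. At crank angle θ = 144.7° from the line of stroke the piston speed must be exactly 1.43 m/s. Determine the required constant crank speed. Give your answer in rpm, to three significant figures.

For an in-line slider-crank, |v_piston| = rω|sinθ|·[1 + r cosθ/√(L² − r² sin²θ)].
With r = 0.0559 m, L = 0.1667 m, θ = 144.7°: the bracketed kinematic factor |dx/dθ| = 0.023291 m.
ω = v/|dx/dθ| = 1.43/0.023291 = 61.397 rad/s.
N = 60ω/(2π) = 586.3 rpm.

586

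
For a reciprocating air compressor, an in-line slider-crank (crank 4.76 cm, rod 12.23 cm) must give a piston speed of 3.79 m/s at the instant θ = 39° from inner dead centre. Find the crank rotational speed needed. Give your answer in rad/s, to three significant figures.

For an in-line slider-crank, |v_piston| = rω|sinθ|·[1 + r cosθ/√(L² − r² sin²θ)].
With r = 0.0476 m, L = 0.1223 m, θ = 39°: the bracketed kinematic factor |dx/dθ| = 0.039301 m.
ω = v/|dx/dθ| = 3.79/0.039301 = 96.435 rad/s.

96.4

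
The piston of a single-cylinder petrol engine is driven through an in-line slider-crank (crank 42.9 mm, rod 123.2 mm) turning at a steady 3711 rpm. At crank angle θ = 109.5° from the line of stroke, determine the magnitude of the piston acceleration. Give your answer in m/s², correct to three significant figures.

3990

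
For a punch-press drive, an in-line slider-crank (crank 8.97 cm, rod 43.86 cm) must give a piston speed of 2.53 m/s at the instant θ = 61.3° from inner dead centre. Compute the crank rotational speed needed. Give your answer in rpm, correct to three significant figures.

For an in-line slider-crank, |v_piston| = rω|sinθ|·[1 + r cosθ/√(L² − r² sin²θ)].
With r = 0.0897 m, L = 0.4386 m, θ = 61.3°: the bracketed kinematic factor |dx/dθ| = 0.086535 m.
ω = v/|dx/dθ| = 2.53/0.086535 = 29.237 rad/s.
N = 60ω/(2π) = 279.19 rpm.

279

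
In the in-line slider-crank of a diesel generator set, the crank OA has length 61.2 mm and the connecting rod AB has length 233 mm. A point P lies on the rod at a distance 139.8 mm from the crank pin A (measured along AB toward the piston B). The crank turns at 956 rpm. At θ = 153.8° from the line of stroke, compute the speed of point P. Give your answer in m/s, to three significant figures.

ω = 100.1 rad/s.  Crank-pin speed |V_A| = rω = 6.1269 m/s, perpendicular to OA.
Rod angle: sinφ = −(r/L) sinθ ⇒ φ = -6.659°; ω_rod = −rω cosθ/√(L²−r²sin²θ) = +23.754 rad/s.
V_P = V_A + ω_rod × AP, with AP = 0.1398 m along the rod.
Components: V_Px = −rω sinθ − a·ω_rod·sinφ = -2.3199 m/s;  V_Py = rω cosθ + a·ω_rod·cosφ = -2.199 m/s.
|V_P| = √(V_Px² + V_Py²) = 3.1965 m/s.

3.20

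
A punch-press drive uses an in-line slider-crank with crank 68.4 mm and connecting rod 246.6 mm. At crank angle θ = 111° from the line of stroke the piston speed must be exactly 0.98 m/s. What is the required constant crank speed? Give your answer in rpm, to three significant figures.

163

For an in-line slider-crank, |v_piston| = rω|sinθ|·[1 + r cosθ/√(L² − r² sin²θ)].
With r = 0.0684 m, L = 0.2466 m, θ = 111°: the bracketed kinematic factor |dx/dθ| = 0.057285 m.
ω = v/|dx/dθ| = 0.98/0.057285 = 17.107 rad/s.
N = 60ω/(2π) = 163.36 rpm.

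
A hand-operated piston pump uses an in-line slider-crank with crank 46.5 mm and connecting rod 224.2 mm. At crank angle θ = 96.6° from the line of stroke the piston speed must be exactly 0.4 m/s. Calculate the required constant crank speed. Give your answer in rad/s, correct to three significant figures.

For an in-line slider-crank, |v_piston| = rω|sinθ|·[1 + r cosθ/√(L² − r² sin²θ)].
With r = 0.0465 m, L = 0.2242 m, θ = 96.6°: the bracketed kinematic factor |dx/dθ| = 0.045067 m.
ω = v/|dx/dθ| = 0.4/0.045067 = 8.8758 rad/s.

8.88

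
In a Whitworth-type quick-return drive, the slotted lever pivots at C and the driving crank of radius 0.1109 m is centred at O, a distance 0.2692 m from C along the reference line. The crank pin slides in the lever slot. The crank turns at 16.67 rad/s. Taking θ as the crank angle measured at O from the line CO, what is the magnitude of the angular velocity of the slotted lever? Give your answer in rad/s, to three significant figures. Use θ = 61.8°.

3.90

ω = 16.67 rad/s
Crank pin A relative to C: A = (d + r cosθ, r sinθ); lever angle φ = atan2(r sinθ, d + r cosθ).
Differentiating tanφ: φ̇ = rω(d cosθ + r)/(d² + r² + 2dr cosθ).
d² + r² + 2dr cosθ = |CA|² = 0.112983 m²;  d cosθ + r = +0.23811 m.
|ω_lever| = |0.1109·16.67·+0.23811| / 0.112983 = 3.8961 rad/s.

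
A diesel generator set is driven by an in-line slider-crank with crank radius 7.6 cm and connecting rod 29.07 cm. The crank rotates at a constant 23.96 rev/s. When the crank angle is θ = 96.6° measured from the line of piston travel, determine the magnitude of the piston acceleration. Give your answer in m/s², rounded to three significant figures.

652

ω = 2π·24 = 150.5 rad/s
x(θ) = r cosθ + √(L² − r² sin²θ); with ω constant, a = ω²·d²x/dθ².
d²x/dθ² = −r cosθ − r²(cos2θ)/√u − r⁴ sin²2θ/(4u^{3/2}),  u = L² − r² sin²θ = 0.0788068 m².
Substituting r = 0.076 m, L = 0.2907 m, θ = 96.6°: d²x/dθ² = +0.028747 m.
a = ω²·d²x/dθ² = (150.5)²·(+0.028747) = +651.52 m/s²;  |a| = 651.52 m/s².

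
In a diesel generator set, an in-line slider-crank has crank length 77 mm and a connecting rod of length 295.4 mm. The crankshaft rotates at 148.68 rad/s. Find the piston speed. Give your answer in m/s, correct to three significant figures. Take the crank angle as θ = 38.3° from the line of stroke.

8.57

ω = 148.7 rad/s
For an in-line slider-crank, x = r cosθ + √(L² − r² sin²θ), so v = −rω sinθ·[1 + r cosθ/√(L² − r² sin²θ)].
With r = 0.077 m, L = 0.2954 m, θ = 38.3°: √(L² − r² sin²θ) = 0.29152 m.
v = −0.077·148.7·0.61978·[1 + 0.077·0.78478/0.29152] = -8.5662 m/s.
|v| = 8.5662 m/s.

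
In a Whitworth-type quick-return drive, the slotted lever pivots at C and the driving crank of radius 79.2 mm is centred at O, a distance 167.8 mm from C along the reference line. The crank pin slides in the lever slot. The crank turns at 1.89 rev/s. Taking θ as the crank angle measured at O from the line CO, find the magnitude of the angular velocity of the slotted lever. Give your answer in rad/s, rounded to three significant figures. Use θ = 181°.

10.6

ω = 11.88 rad/s (from 1.89 rev/s).
Crank pin A relative to C: A = (d + r cosθ, r sinθ); lever angle φ = atan2(r sinθ, d + r cosθ).
Differentiating tanφ: φ̇ = rω(d cosθ + r)/(d² + r² + 2dr cosθ).
d² + r² + 2dr cosθ = |CA|² = 0.00785401 m²;  d cosθ + r = -0.088574 m.
|ω_lever| = |0.0792·11.88·-0.088574| / 0.00785401 = 10.607 rad/s.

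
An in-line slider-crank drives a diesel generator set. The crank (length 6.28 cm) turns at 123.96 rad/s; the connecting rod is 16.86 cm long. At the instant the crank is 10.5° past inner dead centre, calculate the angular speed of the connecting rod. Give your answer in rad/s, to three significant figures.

ω = 124 rad/s
The rod makes angle φ with the slider axis where L sinφ = r sinθ; differentiating, L cosφ·φ̇ = r ω cosθ.
L cosφ = √(L² − r² sin²θ) = 0.16821 m.
|ω_rod| = r ω |cosθ| / √(L² − r² sin²θ) = 0.0628·124·0.98325/0.16821 = 45.504 rad/s.

45.5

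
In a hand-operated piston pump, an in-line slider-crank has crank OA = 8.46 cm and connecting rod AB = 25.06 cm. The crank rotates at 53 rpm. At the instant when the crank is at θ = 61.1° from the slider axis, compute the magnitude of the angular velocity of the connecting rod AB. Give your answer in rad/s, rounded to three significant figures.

0.948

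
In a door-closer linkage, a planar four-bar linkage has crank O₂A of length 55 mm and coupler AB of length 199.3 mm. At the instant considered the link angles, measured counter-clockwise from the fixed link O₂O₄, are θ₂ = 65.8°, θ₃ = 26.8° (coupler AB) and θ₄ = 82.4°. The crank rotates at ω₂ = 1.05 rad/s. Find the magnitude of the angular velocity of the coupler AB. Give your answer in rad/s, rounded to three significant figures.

0.100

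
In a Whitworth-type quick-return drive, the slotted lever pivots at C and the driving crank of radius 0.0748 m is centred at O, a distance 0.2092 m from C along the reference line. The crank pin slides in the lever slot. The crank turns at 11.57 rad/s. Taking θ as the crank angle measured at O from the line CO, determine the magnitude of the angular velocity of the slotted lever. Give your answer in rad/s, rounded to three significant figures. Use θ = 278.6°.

ω = 11.57 rad/s
Crank pin A relative to C: A = (d + r cosθ, r sinθ); lever angle φ = atan2(r sinθ, d + r cosθ).
Differentiating tanφ: φ̇ = rω(d cosθ + r)/(d² + r² + 2dr cosθ).
d² + r² + 2dr cosθ = |CA|² = 0.0540396 m²;  d cosθ + r = +0.10608 m.
|ω_lever| = |0.0748·11.57·+0.10608| / 0.0540396 = 1.6989 rad/s.

1.70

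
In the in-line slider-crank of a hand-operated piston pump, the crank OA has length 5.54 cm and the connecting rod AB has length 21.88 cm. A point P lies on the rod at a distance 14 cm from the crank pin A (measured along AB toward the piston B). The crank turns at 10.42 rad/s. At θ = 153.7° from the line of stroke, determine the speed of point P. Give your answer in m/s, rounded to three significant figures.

0.287

ω = 10.42 rad/s.  Crank-pin speed |V_A| = rω = 0.57727 m/s, perpendicular to OA.
Rod angle: sinφ = −(r/L) sinθ ⇒ φ = -6.441°; ω_rod = −rω cosθ/√(L²−r²sin²θ) = +2.3803 rad/s.
V_P = V_A + ω_rod × AP, with AP = 0.14 m along the rod.
Components: V_Px = −rω sinθ − a·ω_rod·sinφ = -0.21839 m/s;  V_Py = rω cosθ + a·ω_rod·cosφ = -0.18638 m/s.
|V_P| = √(V_Px² + V_Py²) = 0.28711 m/s.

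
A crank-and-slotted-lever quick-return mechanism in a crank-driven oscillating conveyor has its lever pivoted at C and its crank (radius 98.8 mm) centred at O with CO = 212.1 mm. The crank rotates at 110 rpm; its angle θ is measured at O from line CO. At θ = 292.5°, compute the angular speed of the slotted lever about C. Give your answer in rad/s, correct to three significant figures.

ω = 11.52 rad/s (from 110 rpm).
Crank pin A relative to C: A = (d + r cosθ, r sinθ); lever angle φ = atan2(r sinθ, d + r cosθ).
Differentiating tanφ: φ̇ = rω(d cosθ + r)/(d² + r² + 2dr cosθ).
d² + r² + 2dr cosθ = |CA|² = 0.0707865 m²;  d cosθ + r = +0.17997 m.
|ω_lever| = |0.0988·11.52·+0.17997| / 0.0707865 = 2.8935 rad/s.

2.89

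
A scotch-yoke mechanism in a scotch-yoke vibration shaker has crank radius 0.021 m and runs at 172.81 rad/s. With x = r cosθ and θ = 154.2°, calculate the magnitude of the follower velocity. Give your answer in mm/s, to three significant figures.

1580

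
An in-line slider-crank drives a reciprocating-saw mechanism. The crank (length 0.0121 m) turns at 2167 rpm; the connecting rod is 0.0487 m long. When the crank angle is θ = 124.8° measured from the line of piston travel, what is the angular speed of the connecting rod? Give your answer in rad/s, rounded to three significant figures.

ω = 226.9 rad/s (converted from 2167 rpm).
The rod makes angle φ with the slider axis where L sinφ = r sinθ; differentiating, L cosφ·φ̇ = r ω cosθ.
L cosφ = √(L² − r² sin²θ) = 0.047676 m.
|ω_rod| = r ω |cosθ| / √(L² − r² sin²θ) = 0.0121·226.9·0.57071/0.047676 = 32.87 rad/s.

32.9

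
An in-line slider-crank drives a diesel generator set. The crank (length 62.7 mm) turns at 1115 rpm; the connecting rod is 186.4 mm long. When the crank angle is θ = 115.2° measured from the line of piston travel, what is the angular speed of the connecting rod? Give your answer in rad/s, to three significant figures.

ω = 116.8 rad/s (converted from 1115 rpm).
The rod makes angle φ with the slider axis where L sinφ = r sinθ; differentiating, L cosφ·φ̇ = r ω cosθ.
L cosφ = √(L² − r² sin²θ) = 0.17756 m.
|ω_rod| = r ω |cosθ| / √(L² − r² sin²θ) = 0.0627·116.8·0.42578/0.17756 = 17.556 rad/s.

17.6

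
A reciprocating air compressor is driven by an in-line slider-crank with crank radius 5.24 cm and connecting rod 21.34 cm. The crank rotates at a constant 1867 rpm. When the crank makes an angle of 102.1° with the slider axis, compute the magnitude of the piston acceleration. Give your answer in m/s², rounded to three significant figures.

ω = 2π·1867/60 = 195.5 rad/s
x(θ) = r cosθ + √(L² − r² sin²θ); with ω constant, a = ω²·d²x/dθ².
d²x/dθ² = −r cosθ − r²(cos2θ)/√u − r⁴ sin²2θ/(4u^{3/2}),  u = L² − r² sin²θ = 0.0429144 m².
Substituting r = 0.0524 m, L = 0.2134 m, θ = 102.1°: d²x/dθ² = +0.023038 m.
a = ω²·d²x/dθ² = (195.5)²·(+0.023038) = +880.62 m/s²;  |a| = 880.62 m/s².

881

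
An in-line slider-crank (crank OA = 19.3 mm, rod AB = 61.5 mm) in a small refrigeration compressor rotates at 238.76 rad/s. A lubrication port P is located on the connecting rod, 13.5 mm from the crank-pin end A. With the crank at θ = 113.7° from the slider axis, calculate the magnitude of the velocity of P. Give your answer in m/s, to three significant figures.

4.34

ω = 238.8 rad/s.  Crank-pin speed |V_A| = rω = 4.6081 m/s, perpendicular to OA.
Rod angle: sinφ = −(r/L) sinθ ⇒ φ = -16.700°; ω_rod = −rω cosθ/√(L²−r²sin²θ) = +31.443 rad/s.
V_P = V_A + ω_rod × AP, with AP = 0.0135 m along the rod.
Components: V_Px = −rω sinθ − a·ω_rod·sinφ = -4.0975 m/s;  V_Py = rω cosθ + a·ω_rod·cosφ = -1.4456 m/s.
|V_P| = √(V_Px² + V_Py²) = 4.345 m/s.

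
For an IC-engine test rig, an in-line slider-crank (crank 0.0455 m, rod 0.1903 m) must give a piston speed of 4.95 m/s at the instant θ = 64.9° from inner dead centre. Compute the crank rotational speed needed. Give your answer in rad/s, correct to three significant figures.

109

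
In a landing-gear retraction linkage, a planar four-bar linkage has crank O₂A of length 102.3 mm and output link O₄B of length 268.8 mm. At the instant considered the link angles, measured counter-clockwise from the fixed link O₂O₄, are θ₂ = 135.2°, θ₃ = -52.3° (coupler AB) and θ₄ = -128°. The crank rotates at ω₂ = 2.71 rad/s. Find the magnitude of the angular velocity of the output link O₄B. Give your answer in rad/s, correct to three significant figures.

0.139

ω₂ = 2.71 rad/s
Differentiating the loop-closure r₂e^{iθ₂}+r₃e^{iθ₃}=r₁+r₄e^{iθ₄} gives r₂ω₂e^{iθ₂}+r₃ω₃e^{iθ₃}=r₄ω₄e^{iθ₄}.
Eliminating the other unknown: ω₄ = r₂ω₂ sin(θ₂−θ₃) / [r₄ sin(θ₄−θ₃)].
Numerator sine = -0.13053; denominator sine = -0.96902.
Result = 0.1023·2.71·(-0.13053) / (0.2688·(-0.96902)) = +0.13893 rad/s; magnitude 0.13893 rad/s.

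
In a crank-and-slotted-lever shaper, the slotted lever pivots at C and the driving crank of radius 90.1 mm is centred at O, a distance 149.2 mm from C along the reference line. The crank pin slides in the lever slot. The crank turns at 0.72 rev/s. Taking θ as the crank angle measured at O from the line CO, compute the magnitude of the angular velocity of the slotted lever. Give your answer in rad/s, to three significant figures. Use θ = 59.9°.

1.53

ω = 4.524 rad/s (from 0.72 rev/s).
Crank pin A relative to C: A = (d + r cosθ, r sinθ); lever angle φ = atan2(r sinθ, d + r cosθ).
Differentiating tanφ: φ̇ = rω(d cosθ + r)/(d² + r² + 2dr cosθ).
d² + r² + 2dr cosθ = |CA|² = 0.0438622 m²;  d cosθ + r = +0.16493 m.
|ω_lever| = |0.0901·4.524·+0.16493| / 0.0438622 = 1.5326 rad/s.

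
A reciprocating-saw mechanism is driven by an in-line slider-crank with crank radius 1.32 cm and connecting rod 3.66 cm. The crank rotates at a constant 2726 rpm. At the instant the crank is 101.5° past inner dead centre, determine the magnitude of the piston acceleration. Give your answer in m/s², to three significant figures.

594

ω = 2π·2726/60 = 285.5 rad/s
x(θ) = r cosθ + √(L² − r² sin²θ); with ω constant, a = ω²·d²x/dθ².
d²x/dθ² = −r cosθ − r²(cos2θ)/√u − r⁴ sin²2θ/(4u^{3/2}),  u = L² − r² sin²θ = 0.00117225 m².
Substituting r = 0.0132 m, L = 0.0366 m, θ = 101.5°: d²x/dθ² = +0.0072873 m.
a = ω²·d²x/dθ² = (285.5)²·(+0.0072873) = +593.85 m/s²;  |a| = 593.85 m/s².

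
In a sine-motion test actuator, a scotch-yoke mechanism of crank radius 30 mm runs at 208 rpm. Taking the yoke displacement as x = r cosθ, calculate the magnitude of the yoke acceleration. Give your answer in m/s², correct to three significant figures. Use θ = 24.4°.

ω = 21.78 rad/s (from 208 rpm).
x = r cosθ ⇒ ẍ = −rω² cosθ (ω constant).
|a| = rω²|cosθ| = 0.03·(21.78)²·|cos 24.4°| = 12.962 m/s².

13.0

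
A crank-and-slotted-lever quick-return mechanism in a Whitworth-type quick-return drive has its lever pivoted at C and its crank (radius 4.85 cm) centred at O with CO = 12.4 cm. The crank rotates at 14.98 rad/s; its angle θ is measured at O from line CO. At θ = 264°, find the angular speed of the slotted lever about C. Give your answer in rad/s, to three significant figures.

ω = 14.98 rad/s
Crank pin A relative to C: A = (d + r cosθ, r sinθ); lever angle φ = atan2(r sinθ, d + r cosθ).
Differentiating tanφ: φ̇ = rω(d cosθ + r)/(d² + r² + 2dr cosθ).
d² + r² + 2dr cosθ = |CA|² = 0.016471 m²;  d cosθ + r = +0.035538 m.
|ω_lever| = |0.0485·14.98·+0.035538| / 0.016471 = 1.5676 rad/s.

1.57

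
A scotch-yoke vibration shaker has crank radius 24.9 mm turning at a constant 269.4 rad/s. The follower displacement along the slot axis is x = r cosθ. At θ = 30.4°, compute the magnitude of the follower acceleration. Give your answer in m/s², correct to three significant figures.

1560

ω = 269.4 rad/s
x = r cosθ ⇒ ẍ = −rω² cosθ (ω constant).
|a| = rω²|cosθ| = 0.0249·(269.4)²·|cos 30.4°| = 1558.7 m/s².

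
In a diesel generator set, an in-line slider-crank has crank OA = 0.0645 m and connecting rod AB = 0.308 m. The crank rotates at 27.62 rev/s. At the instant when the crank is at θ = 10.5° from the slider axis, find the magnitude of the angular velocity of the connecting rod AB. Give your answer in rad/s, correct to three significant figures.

ω = 173.5 rad/s (converted from 27.62 rev/s).
The rod makes angle φ with the slider axis where L sinφ = r sinθ; differentiating, L cosφ·φ̇ = r ω cosθ.
L cosφ = √(L² − r² sin²θ) = 0.30778 m.
|ω_rod| = r ω |cosθ| / √(L² − r² sin²θ) = 0.0645·173.5·0.98325/0.30778 = 35.76 rad/s.

35.8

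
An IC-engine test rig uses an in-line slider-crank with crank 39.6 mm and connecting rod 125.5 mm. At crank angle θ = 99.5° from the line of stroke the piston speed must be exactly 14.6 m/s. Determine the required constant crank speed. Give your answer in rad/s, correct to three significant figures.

For an in-line slider-crank, |v_piston| = rω|sinθ|·[1 + r cosθ/√(L² − r² sin²θ)].
With r = 0.0396 m, L = 0.1255 m, θ = 99.5°: the bracketed kinematic factor |dx/dθ| = 0.036917 m.
ω = v/|dx/dθ| = 14.6/0.036917 = 395.49 rad/s.

395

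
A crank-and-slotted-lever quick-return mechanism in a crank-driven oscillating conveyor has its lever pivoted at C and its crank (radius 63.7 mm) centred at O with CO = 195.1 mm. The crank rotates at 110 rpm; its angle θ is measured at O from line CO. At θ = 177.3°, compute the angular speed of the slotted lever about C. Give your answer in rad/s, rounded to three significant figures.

ω = 11.52 rad/s (from 110 rpm).
Crank pin A relative to C: A = (d + r cosθ, r sinθ); lever angle φ = atan2(r sinθ, d + r cosθ).
Differentiating tanφ: φ̇ = rω(d cosθ + r)/(d² + r² + 2dr cosθ).
d² + r² + 2dr cosθ = |CA|² = 0.0172936 m²;  d cosθ + r = -0.13118 m.
|ω_lever| = |0.0637·11.52·-0.13118| / 0.0172936 = 5.5662 rad/s.

5.57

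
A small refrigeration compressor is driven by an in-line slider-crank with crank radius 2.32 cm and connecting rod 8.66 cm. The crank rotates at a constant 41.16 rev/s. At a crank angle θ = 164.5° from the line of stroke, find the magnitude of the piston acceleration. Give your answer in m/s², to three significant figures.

1140

ω = 2π·41.2 = 258.6 rad/s
x(θ) = r cosθ + √(L² − r² sin²θ); with ω constant, a = ω²·d²x/dθ².
d²x/dθ² = −r cosθ − r²(cos2θ)/√u − r⁴ sin²2θ/(4u^{3/2}),  u = L² − r² sin²θ = 0.00746112 m².
Substituting r = 0.0232 m, L = 0.0866 m, θ = 164.5°: d²x/dθ² = +0.016985 m.
a = ω²·d²x/dθ² = (258.6)²·(+0.016985) = +1136 m/s²;  |a| = 1136 m/s².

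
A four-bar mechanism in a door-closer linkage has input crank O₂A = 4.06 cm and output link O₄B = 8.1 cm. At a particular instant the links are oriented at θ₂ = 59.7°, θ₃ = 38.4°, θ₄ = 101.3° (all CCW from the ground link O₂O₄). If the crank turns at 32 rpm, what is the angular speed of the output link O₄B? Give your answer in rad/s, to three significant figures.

0.685

ω₂ = 3.351 rad/s (from 32 rpm).
Differentiating the loop-closure r₂e^{iθ₂}+r₃e^{iθ₃}=r₁+r₄e^{iθ₄} gives r₂ω₂e^{iθ₂}+r₃ω₃e^{iθ₃}=r₄ω₄e^{iθ₄}.
Eliminating the other unknown: ω₄ = r₂ω₂ sin(θ₂−θ₃) / [r₄ sin(θ₄−θ₃)].
Numerator sine = +0.36325; denominator sine = +0.89021.
Result = 0.0406·3.351·(+0.36325) / (0.081·(+0.89021)) = +0.68538 rad/s; magnitude 0.68538 rad/s.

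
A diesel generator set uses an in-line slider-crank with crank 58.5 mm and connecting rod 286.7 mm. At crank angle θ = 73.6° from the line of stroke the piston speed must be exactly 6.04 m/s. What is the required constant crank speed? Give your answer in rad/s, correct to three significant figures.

102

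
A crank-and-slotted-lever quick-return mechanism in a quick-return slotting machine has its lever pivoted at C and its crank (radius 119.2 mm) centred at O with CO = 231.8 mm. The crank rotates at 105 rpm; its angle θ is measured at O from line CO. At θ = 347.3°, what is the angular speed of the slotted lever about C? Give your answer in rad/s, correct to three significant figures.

3.71

ω = 11 rad/s (from 105 rpm).
Crank pin A relative to C: A = (d + r cosθ, r sinθ); lever angle φ = atan2(r sinθ, d + r cosθ).
Differentiating tanφ: φ̇ = rω(d cosθ + r)/(d² + r² + 2dr cosθ).
d² + r² + 2dr cosθ = |CA|² = 0.121849 m²;  d cosθ + r = +0.34533 m.
|ω_lever| = |0.1192·11·+0.34533| / 0.121849 = 3.7145 rad/s.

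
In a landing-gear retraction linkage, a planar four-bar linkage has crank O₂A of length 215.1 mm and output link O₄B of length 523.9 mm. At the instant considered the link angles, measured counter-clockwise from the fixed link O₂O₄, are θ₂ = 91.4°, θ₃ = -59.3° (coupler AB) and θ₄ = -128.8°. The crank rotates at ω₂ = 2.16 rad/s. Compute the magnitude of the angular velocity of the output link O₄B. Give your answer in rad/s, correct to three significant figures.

0.463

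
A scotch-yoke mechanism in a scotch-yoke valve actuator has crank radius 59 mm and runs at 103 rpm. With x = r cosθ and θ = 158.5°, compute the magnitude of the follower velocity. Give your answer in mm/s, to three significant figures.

233

ω = 10.79 rad/s (from 103 rpm).
x = r cosθ ⇒ ẋ = −rω sinθ.
|v| = rω|sinθ| = 0.059·10.79·|sin 158.5°| = 0.23323 m/s = 233.23 mm/s.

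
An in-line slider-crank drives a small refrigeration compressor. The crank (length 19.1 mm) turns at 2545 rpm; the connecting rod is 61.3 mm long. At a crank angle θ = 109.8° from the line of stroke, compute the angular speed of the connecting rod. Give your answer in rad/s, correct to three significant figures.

29.4

ω = 266.5 rad/s (converted from 2545 rpm).
The rod makes angle φ with the slider axis where L sinφ = r sinθ; differentiating, L cosφ·φ̇ = r ω cosθ.
L cosφ = √(L² − r² sin²θ) = 0.058607 m.
|ω_rod| = r ω |cosθ| / √(L² − r² sin²θ) = 0.0191·266.5·0.33874/0.058607 = 29.422 rad/s.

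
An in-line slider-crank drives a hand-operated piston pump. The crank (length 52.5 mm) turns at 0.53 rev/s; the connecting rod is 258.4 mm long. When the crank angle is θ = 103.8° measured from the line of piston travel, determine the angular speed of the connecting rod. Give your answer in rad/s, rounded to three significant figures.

0.165

ω = 3.33 rad/s (converted from 0.53 rev/s).
The rod makes angle φ with the slider axis where L sinφ = r sinθ; differentiating, L cosφ·φ̇ = r ω cosθ.
L cosφ = √(L² − r² sin²θ) = 0.25332 m.
|ω_rod| = r ω |cosθ| / √(L² − r² sin²θ) = 0.0525·3.33·0.23853/0.25332 = 0.16462 rad/s.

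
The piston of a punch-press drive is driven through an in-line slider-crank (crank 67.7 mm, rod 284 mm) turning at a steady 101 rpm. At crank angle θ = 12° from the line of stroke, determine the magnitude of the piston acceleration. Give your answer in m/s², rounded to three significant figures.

9.06

ω = 2π·101/60 = 10.58 rad/s
x(θ) = r cosθ + √(L² − r² sin²θ); with ω constant, a = ω²·d²x/dθ².
d²x/dθ² = −r cosθ − r²(cos2θ)/√u − r⁴ sin²2θ/(4u^{3/2}),  u = L² − r² sin²θ = 0.0804579 m².
Substituting r = 0.0677 m, L = 0.284 m, θ = 12°: d²x/dθ² = -0.08102 m.
a = ω²·d²x/dθ² = (10.58)²·(-0.08102) = -9.0634 m/s²;  |a| = 9.0634 m/s².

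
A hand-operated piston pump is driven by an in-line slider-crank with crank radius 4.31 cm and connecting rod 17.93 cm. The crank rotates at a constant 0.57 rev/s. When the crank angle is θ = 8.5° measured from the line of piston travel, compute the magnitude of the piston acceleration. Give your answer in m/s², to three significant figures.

ω = 2π·0.57 = 3.581 rad/s
x(θ) = r cosθ + √(L² − r² sin²θ); with ω constant, a = ω²·d²x/dθ².
d²x/dθ² = −r cosθ − r²(cos2θ)/√u − r⁴ sin²2θ/(4u^{3/2}),  u = L² − r² sin²θ = 0.0321079 m².
Substituting r = 0.0431 m, L = 0.1793 m, θ = 8.5°: d²x/dθ² = -0.052553 m.
a = ω²·d²x/dθ² = (3.581)²·(-0.052553) = -0.67408 m/s²;  |a| = 0.67408 m/s².

0.674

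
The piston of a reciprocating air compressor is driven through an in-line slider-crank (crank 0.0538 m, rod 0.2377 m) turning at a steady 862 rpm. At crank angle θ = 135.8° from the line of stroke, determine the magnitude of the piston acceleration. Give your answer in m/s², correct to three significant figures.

ω = 2π·862/60 = 90.27 rad/s
x(θ) = r cosθ + √(L² − r² sin²θ); with ω constant, a = ω²·d²x/dθ².
d²x/dθ² = −r cosθ − r²(cos2θ)/√u − r⁴ sin²2θ/(4u^{3/2}),  u = L² − r² sin²θ = 0.0550945 m².
Substituting r = 0.0538 m, L = 0.2377 m, θ = 135.8°: d²x/dθ² = +0.038064 m.
a = ω²·d²x/dθ² = (90.27)²·(+0.038064) = +310.16 m/s²;  |a| = 310.16 m/s².

310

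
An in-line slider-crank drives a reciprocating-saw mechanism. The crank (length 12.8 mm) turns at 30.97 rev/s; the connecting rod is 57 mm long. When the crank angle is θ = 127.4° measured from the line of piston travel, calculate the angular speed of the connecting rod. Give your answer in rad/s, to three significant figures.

ω = 194.6 rad/s (converted from 30.97 rev/s).
The rod makes angle φ with the slider axis where L sinφ = r sinθ; differentiating, L cosφ·φ̇ = r ω cosθ.
L cosφ = √(L² − r² sin²θ) = 0.056086 m.
|ω_rod| = r ω |cosθ| / √(L² − r² sin²θ) = 0.0128·194.6·0.60738/0.056086 = 26.973 rad/s.

27.0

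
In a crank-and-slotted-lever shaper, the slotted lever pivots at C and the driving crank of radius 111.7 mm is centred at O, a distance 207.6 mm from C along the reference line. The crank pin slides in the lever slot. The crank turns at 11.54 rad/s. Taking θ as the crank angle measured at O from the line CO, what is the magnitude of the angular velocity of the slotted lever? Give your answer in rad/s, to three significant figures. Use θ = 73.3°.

ω = 11.54 rad/s
Crank pin A relative to C: A = (d + r cosθ, r sinθ); lever angle φ = atan2(r sinθ, d + r cosθ).
Differentiating tanφ: φ̇ = rω(d cosθ + r)/(d² + r² + 2dr cosθ).
d² + r² + 2dr cosθ = |CA|² = 0.0689018 m²;  d cosθ + r = +0.17136 m.
|ω_lever| = |0.1117·11.54·+0.17136| / 0.0689018 = 3.2057 rad/s.

3.21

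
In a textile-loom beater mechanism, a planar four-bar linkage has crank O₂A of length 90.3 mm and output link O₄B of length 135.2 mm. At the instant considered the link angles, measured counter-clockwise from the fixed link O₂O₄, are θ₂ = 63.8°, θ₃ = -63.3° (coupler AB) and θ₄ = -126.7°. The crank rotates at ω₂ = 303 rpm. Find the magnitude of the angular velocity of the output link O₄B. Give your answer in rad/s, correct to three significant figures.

18.9

ω₂ = 31.73 rad/s (from 303 rpm).
Differentiating the loop-closure r₂e^{iθ₂}+r₃e^{iθ₃}=r₁+r₄e^{iθ₄} gives r₂ω₂e^{iθ₂}+r₃ω₃e^{iθ₃}=r₄ω₄e^{iθ₄}.
Eliminating the other unknown: ω₄ = r₂ω₂ sin(θ₂−θ₃) / [r₄ sin(θ₄−θ₃)].
Numerator sine = +0.79758; denominator sine = -0.89415.
Result = 0.0903·31.73·(+0.79758) / (0.1352·(-0.89415)) = -18.904 rad/s; magnitude 18.904 rad/s.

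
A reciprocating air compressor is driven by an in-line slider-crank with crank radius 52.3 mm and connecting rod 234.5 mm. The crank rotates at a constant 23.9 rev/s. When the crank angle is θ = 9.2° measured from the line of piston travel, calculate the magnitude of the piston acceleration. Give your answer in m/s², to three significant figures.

ω = 2π·23.9 = 150.2 rad/s
x(θ) = r cosθ + √(L² − r² sin²θ); with ω constant, a = ω²·d²x/dθ².
d²x/dθ² = −r cosθ − r²(cos2θ)/√u − r⁴ sin²2θ/(4u^{3/2}),  u = L² − r² sin²θ = 0.0549203 m².
Substituting r = 0.0523 m, L = 0.2345 m, θ = 9.2°: d²x/dθ² = -0.062717 m.
a = ω²·d²x/dθ² = (150.2)²·(-0.062717) = -1414.3 m/s²;  |a| = 1414.3 m/s².

1410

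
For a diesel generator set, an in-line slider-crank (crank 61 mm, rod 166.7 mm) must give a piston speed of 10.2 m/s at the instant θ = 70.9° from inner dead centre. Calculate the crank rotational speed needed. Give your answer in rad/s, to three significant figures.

For an in-line slider-crank, |v_piston| = rω|sinθ|·[1 + r cosθ/√(L² − r² sin²θ)].
With r = 0.061 m, L = 0.1667 m, θ = 70.9°: the bracketed kinematic factor |dx/dθ| = 0.064998 m.
ω = v/|dx/dθ| = 10.2/0.064998 = 156.93 rad/s.

157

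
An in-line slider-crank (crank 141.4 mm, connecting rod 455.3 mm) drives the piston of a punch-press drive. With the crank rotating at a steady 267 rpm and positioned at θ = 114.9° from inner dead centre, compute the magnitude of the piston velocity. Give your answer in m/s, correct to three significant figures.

3.10

ω = 2π·267/60 = 27.96 rad/s
For an in-line slider-crank, x = r cosθ + √(L² − r² sin²θ), so v = −rω sinθ·[1 + r cosθ/√(L² − r² sin²θ)].
With r = 0.1414 m, L = 0.4553 m, θ = 114.9°: √(L² − r² sin²θ) = 0.43686 m.
v = −0.1414·27.96·0.90704·[1 + 0.1414·-0.42104/0.43686] = -3.0974 m/s.
|v| = 3.0974 m/s.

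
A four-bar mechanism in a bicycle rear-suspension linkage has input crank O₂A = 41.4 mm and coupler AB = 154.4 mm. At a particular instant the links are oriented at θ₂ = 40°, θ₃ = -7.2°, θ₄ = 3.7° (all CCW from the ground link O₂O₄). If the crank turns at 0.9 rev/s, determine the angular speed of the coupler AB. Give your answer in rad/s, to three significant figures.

4.75

ω₂ = 5.655 rad/s (from 0.9 rev/s).
Differentiating the loop-closure r₂e^{iθ₂}+r₃e^{iθ₃}=r₁+r₄e^{iθ₄} gives r₂ω₂e^{iθ₂}+r₃ω₃e^{iθ₃}=r₄ω₄e^{iθ₄}.
Eliminating the other unknown: ω₃ = r₂ω₂ sin(θ₄−θ₂) / [r₃ sin(θ₃−θ₄)].
Numerator sine = -0.59201; denominator sine = -0.18910.
Result = 0.0414·5.655·(-0.59201) / (0.1544·(-0.18910)) = +4.7471 rad/s; magnitude 4.7471 rad/s.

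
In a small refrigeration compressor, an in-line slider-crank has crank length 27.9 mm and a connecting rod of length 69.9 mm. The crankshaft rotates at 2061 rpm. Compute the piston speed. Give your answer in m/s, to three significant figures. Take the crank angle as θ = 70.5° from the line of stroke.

ω = 2π·2061/60 = 215.8 rad/s
For an in-line slider-crank, x = r cosθ + √(L² − r² sin²θ), so v = −rω sinθ·[1 + r cosθ/√(L² − r² sin²θ)].
With r = 0.0279 m, L = 0.0699 m, θ = 70.5°: √(L² − r² sin²θ) = 0.064764 m.
v = −0.0279·215.8·0.94264·[1 + 0.0279·0.33381/0.064764] = -6.4924 m/s.
|v| = 6.4924 m/s.

6.49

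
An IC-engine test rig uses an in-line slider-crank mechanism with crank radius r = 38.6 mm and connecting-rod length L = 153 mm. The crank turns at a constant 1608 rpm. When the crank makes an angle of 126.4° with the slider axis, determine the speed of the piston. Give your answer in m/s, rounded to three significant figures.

ω = 2π·1608/60 = 168.4 rad/s
For an in-line slider-crank, x = r cosθ + √(L² − r² sin²θ), so v = −rω sinθ·[1 + r cosθ/√(L² − r² sin²θ)].
With r = 0.0386 m, L = 0.153 m, θ = 126.4°: √(L² − r² sin²θ) = 0.14981 m.
v = −0.0386·168.4·0.80489·[1 + 0.0386·-0.59342/0.14981] = -4.4318 m/s.
|v| = 4.4318 m/s.

4.43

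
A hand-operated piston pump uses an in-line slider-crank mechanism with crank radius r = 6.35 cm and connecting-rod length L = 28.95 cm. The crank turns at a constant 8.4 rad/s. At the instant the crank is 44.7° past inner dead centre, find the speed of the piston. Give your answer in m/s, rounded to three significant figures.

0.434

ω = 8.4 rad/s
For an in-line slider-crank, x = r cosθ + √(L² − r² sin²θ), so v = −rω sinθ·[1 + r cosθ/√(L² − r² sin²θ)].
With r = 0.0635 m, L = 0.2895 m, θ = 44.7°: √(L² − r² sin²θ) = 0.28603 m.
v = −0.0635·8.4·0.70339·[1 + 0.0635·0.71080/0.28603] = -0.4344 m/s.
|v| = 0.4344 m/s.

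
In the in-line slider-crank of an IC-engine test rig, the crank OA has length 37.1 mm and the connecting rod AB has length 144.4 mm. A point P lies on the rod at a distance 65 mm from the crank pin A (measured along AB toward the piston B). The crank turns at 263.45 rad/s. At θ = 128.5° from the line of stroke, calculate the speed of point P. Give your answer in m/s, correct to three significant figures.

7.84

ω = 263.4 rad/s.  Crank-pin speed |V_A| = rω = 9.774 m/s, perpendicular to OA.
Rod angle: sinφ = −(r/L) sinθ ⇒ φ = -11.600°; ω_rod = −rω cosθ/√(L²−r²sin²θ) = +43.015 rad/s.
V_P = V_A + ω_rod × AP, with AP = 0.065 m along the rod.
Components: V_Px = −rω sinθ − a·ω_rod·sinφ = -7.087 m/s;  V_Py = rω cosθ + a·ω_rod·cosφ = -3.3456 m/s.
|V_P| = √(V_Px² + V_Py²) = 7.837 m/s.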